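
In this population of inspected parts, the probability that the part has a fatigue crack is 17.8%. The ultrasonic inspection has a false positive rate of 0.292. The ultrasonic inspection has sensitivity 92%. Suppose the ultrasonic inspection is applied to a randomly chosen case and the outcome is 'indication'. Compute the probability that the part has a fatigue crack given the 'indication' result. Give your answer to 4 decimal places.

Write H for 'the part has a fatigue crack'. Prior odds H:¬H = 0.178/0.822 = 0.21655. For the 'indication' outcome, the likelihood ratio is 0.92/0.292 = 3.1507.
Posterior odds = 0.21655 × 3.1507 = 0.68227, so P(H|E) = 0.68227/(1+0.68227) = 0.4056.

P(H | E) ≈ 0.4056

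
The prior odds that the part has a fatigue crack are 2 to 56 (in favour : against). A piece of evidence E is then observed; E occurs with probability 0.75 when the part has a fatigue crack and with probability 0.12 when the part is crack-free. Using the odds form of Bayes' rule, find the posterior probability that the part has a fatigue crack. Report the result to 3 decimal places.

Prior odds = 2/56 = 0.035714.
Likelihood ratio for E = 0.75/0.12 = 6.2500.
Posterior odds = prior odds × LR = 0.22321.
Posterior probability = odds/(1+odds) = 0.22321/1.2232 = 0.182.

Posterior probability ≈ 0.182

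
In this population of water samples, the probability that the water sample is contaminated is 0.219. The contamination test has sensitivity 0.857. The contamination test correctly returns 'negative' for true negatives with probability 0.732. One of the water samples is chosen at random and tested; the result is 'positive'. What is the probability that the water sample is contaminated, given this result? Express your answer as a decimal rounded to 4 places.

P(H | E) ≈ 0.4728

Let H be the event that the water sample is contaminated. P(H) = 0.219, so P(¬H) = 0.781. With E the 'positive' result, P(E|H) = 0.857 and P(E|¬H) = 0.268.
P(E) = 0.857·0.219 + 0.268·0.781 = 0.18768 + 0.20931 = 0.39699.
By Bayes' theorem, P(H|E) = 0.18768 / 0.39699 = 0.4728.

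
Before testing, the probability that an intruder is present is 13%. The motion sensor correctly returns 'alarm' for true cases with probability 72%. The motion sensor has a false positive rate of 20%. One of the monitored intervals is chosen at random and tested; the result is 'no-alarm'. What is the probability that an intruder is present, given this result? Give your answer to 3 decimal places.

Write H for 'an intruder is present'. Prior odds H:¬H = 0.13/0.87 = 0.14943. For the 'no-alarm' outcome, the likelihood ratio is 0.28/0.8 = 0.35000.
Posterior odds = 0.14943 × 0.35000 = 0.052299, so P(H|E) = 0.052299/(1+0.052299) = 0.050.

P(H | E) ≈ 0.050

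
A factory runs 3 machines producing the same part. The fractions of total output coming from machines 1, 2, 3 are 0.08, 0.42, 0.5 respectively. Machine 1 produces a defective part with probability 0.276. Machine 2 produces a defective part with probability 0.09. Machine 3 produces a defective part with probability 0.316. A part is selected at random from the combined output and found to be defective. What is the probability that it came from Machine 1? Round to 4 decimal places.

Posterior probability ≈ 0.1013

Tabulate prior·likelihood by source: [1] prior 0.08, lik 0.276, product 0.02208; [2] prior 0.42, lik 0.09, product 0.03780; [3] prior 0.5, lik 0.316, product 0.1580.
Normalizing constant = 0.21788; the posterior for Machine 1 is its product over the sum, 0.02208/0.21788 = 0.1013.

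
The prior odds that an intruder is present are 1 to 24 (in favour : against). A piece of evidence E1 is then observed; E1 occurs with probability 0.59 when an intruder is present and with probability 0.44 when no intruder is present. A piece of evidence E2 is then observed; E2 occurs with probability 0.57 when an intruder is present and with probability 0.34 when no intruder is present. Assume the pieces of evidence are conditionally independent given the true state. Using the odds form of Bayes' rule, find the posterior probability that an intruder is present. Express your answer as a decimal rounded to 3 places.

Prior odds = 1/24 = 0.041667. In log-odds, ln(0.041667) = -3.1781.
Add log likelihood ratios: ln(1.3409) + ln(1.6765) = 0.81004.
Posterior log-odds = -2.3680, so posterior odds = exp(-2.3680) = 0.093666. Converting, P(H|E) = 0.093666/1.0937 = 0.086.

Posterior probability ≈ 0.086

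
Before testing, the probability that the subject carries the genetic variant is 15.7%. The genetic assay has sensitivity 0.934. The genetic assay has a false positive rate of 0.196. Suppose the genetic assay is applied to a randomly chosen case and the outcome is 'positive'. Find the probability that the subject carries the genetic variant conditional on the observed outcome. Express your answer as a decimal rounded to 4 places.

P(H | E) ≈ 0.4702

Let H be the event that the subject carries the genetic variant. P(H) = 0.157, so P(¬H) = 0.843. With E the 'positive' result, P(E|H) = 0.934 and P(E|¬H) = 0.196.
P(E) = 0.934·0.157 + 0.196·0.843 = 0.14664 + 0.16523 = 0.31187.
By Bayes' theorem, P(H|E) = 0.14664 / 0.31187 = 0.4702.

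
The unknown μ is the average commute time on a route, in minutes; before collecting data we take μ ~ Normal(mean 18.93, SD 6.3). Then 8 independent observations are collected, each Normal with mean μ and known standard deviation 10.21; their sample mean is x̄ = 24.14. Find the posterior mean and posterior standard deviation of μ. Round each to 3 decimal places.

Posterior mean ≈ 22.852; posterior SD ≈ 3.132

Prior precision 1/τ₀² = 1/6.3² = 0.0251953; data precision n/σ² = 8/10.21² = 0.0767430.
Posterior precision = 0.0251953 + 0.0767430 = 0.101938, giving posterior SD = 1/√0.101938 = 3.132.
Posterior mean = (0.0251953·18.93 + 0.0767430·24.14) / 0.101938 = 22.852.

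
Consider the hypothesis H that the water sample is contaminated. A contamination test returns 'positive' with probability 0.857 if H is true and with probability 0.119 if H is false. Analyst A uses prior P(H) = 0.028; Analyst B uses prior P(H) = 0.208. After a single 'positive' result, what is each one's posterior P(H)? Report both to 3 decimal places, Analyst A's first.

P('+'|H) = 0.857, P('+'|¬H) = 0.119.
Analyst A: numerator 0.857·0.028 = 0.023996; evidence = 0.023996+0.119·0.972 = 0.13966; posterior = 0.172.
Analyst B: numerator 0.857·0.208 = 0.17826; evidence = 0.17826+0.119·0.792 = 0.27250; posterior = 0.654.

Analyst A: 0.172; Analyst B: 0.654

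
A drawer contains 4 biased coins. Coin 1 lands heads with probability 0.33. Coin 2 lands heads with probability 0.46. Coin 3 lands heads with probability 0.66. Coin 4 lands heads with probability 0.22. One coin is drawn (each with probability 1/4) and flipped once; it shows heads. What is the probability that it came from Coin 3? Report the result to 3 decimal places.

Posterior probability ≈ 0.395

P(heads|C1) = 0.33; P(heads|C2) = 0.46; P(heads|C3) = 0.66; P(heads|C4) = 0.22.
Prior × likelihood for each source: 0.25·0.33=0.08250, 0.25·0.46=0.1150, 0.25·0.66=0.1650, 0.25·0.22=0.05500. Summing gives P(heads) = 0.41750.
P(Coin 3 | heads) = 0.1650 / 0.41750 = 0.395.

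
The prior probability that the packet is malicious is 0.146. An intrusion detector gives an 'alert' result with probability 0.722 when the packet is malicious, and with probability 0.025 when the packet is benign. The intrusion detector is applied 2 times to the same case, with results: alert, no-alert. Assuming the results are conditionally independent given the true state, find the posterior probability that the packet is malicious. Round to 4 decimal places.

With H the event that the packet is malicious, the joint likelihood of the observed sequence is P(data|H) = 0.722·0.278 = 0.20072 and P(data|¬H) = 0.025·0.975 = 0.024375.
Bayes: P(H|data) = 0.146·0.20072 / (0.146·0.20072 + 0.854·0.024375) = 0.029305/0.050121 = 0.5847.

Posterior P(H) ≈ 0.5847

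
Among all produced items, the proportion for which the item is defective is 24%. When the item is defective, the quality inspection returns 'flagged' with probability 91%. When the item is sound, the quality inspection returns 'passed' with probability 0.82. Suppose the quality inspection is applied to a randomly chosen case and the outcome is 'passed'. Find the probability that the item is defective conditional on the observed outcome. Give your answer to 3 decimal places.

P(H | E) ≈ 0.033

Write H for 'the item is defective'. Prior odds H:¬H = 0.24/0.76 = 0.31579. For the 'passed' outcome, the likelihood ratio is 0.09/0.82 = 0.10976.
Posterior odds = 0.31579 × 0.10976 = 0.034660, so P(H|E) = 0.034660/(1+0.034660) = 0.033.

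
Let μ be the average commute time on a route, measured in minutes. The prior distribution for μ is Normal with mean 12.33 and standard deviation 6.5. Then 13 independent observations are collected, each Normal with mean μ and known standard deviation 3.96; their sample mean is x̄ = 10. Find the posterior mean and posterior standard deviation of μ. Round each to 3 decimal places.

Posterior mean ≈ 10.065; posterior SD ≈ 1.083

With known σ, the Normal prior is conjugate. Weight on the data is w = (n/σ²)/(n/σ² + 1/τ₀²) = 0.828997/(0.828997+0.0236686) = 0.97224.
Posterior mean = w·x̄ + (1−w)·μ₀ = 0.97224·10 + 0.027758·12.33 = 10.065. Posterior variance = 1/(0.828997+0.0236686) = 1.17279, so SD = 1.083.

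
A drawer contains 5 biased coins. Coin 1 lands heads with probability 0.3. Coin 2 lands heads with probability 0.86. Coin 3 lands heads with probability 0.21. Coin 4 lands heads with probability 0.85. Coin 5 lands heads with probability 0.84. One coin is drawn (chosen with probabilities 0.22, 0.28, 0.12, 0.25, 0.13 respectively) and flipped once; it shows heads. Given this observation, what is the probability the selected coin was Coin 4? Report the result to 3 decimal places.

P(heads|C1) = 0.3; P(heads|C2) = 0.86; P(heads|C3) = 0.21; P(heads|C4) = 0.85; P(heads|C5) = 0.84.
Prior × likelihood for each source: 0.22·0.3=0.06600, 0.28·0.86=0.2408, 0.12·0.21=0.02520, 0.25·0.85=0.2125, 0.13·0.84=0.1092. Summing gives P(heads) = 0.65370.
P(Coin 4 | heads) = 0.2125 / 0.65370 = 0.325.

Posterior probability ≈ 0.325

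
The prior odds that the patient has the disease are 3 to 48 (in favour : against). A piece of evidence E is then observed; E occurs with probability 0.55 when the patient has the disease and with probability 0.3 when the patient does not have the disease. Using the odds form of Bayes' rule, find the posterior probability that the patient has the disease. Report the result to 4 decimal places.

Posterior probability ≈ 0.1028

Prior odds = 3/48 = 0.062500. In log-odds, ln(0.062500) = -2.7726.
Add log likelihood ratio: ln(1.8333) = 0.60614.
Posterior log-odds = -2.1665, so posterior odds = exp(-2.1665) = 0.11458. Converting, P(H|E) = 0.11458/1.1146 = 0.1028.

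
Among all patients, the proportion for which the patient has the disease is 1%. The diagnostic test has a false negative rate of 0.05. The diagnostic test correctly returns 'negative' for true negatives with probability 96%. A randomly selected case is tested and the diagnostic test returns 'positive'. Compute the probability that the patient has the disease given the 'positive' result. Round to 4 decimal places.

P(H | E) ≈ 0.1935

Let H be the event that the patient has the disease. P(H) = 0.01, so P(¬H) = 0.99. With E the 'positive' result, P(E|H) = 0.95 and P(E|¬H) = 0.04.
P(E) = 0.95·0.01 + 0.04·0.99 = 0.0095000 + 0.039600 = 0.049100.
By Bayes' theorem, P(H|E) = 0.0095000 / 0.049100 = 0.1935.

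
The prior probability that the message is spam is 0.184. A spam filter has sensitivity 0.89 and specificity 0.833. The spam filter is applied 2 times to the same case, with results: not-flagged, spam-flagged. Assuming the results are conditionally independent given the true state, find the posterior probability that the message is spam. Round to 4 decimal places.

With H the event that the message is spam, the joint likelihood of the observed sequence is P(data|H) = 0.11·0.89 = 0.097900 and P(data|¬H) = 0.833·0.167 = 0.13911.
Bayes: P(H|data) = 0.184·0.097900 / (0.184·0.097900 + 0.816·0.13911) = 0.018014/0.13153 = 0.1370.

Posterior P(H) ≈ 0.1370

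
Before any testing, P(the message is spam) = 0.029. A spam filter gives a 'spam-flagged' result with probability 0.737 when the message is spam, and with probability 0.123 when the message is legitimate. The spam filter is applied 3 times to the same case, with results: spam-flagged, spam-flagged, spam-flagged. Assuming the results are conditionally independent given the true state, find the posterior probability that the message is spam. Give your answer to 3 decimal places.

Posterior P(H) ≈ 0.865

Let H be the event that the message is spam; start with P(H) = 0.029. P('spam-flagged'|H) = 0.737, P('spam-flagged'|¬H) = 0.123.
Update on result 1 ('spam-flagged'): P(H) ← 0.737·0.0290 / (0.737·0.0290 + 0.123·0.9710) = 0.021373/0.14081 = 0.1518.
Update on result 2 ('spam-flagged'): P(H) ← 0.737·0.1518 / (0.737·0.1518 + 0.123·0.8482) = 0.11187/0.21620 = 0.5174.
Update on result 3 ('spam-flagged'): P(H) ← 0.737·0.5174 / (0.737·0.5174 + 0.123·0.4826) = 0.38135/0.44071 = 0.8653.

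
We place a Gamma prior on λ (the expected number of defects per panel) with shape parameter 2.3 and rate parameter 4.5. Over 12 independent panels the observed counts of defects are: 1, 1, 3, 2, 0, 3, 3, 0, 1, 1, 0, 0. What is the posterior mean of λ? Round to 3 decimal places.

Total count ∑xᵢ = 15 over n = 12 panels.
Gamma is conjugate to the Poisson likelihood: posterior is Gamma(shape = 2.3+15 = 17.3, rate = 4.5+12 = 16.5).
E[λ | data] = 17.3/16.5 = 1.048.

Posterior mean ≈ 1.048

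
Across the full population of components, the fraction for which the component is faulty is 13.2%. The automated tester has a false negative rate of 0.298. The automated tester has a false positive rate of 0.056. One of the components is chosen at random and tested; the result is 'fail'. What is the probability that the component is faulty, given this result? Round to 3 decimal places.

Write H for 'the component is faulty'. Prior odds H:¬H = 0.132/0.868 = 0.15207. For the 'fail' outcome, the likelihood ratio is 0.702/0.056 = 12.536.
Posterior odds = 0.15207 × 12.536 = 1.9064, so P(H|E) = 1.9064/(1+1.9064) = 0.656.

P(H | E) ≈ 0.656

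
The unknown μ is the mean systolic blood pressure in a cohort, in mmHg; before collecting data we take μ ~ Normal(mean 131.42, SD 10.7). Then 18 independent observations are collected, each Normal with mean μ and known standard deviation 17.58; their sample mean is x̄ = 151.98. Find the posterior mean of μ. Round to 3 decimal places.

With known σ, the Normal prior is conjugate. Weight on the data is w = (n/σ²)/(n/σ² + 1/τ₀²) = 0.0582418/(0.0582418+0.00873439) = 0.86959.
Posterior mean = w·x̄ + (1−w)·μ₀ = 0.86959·151.98 + 0.13041·131.42 = 149.299.

Posterior mean ≈ 149.299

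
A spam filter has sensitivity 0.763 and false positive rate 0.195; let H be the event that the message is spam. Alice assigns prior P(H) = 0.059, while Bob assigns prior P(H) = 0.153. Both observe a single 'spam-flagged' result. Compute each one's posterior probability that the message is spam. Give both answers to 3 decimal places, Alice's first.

Alice: 0.197; Bob: 0.414

P('+'|H) = 0.763, P('+'|¬H) = 0.195.
Alice: numerator 0.763·0.059 = 0.045017; evidence = 0.045017+0.195·0.941 = 0.22851; posterior = 0.197.
Bob: numerator 0.763·0.153 = 0.11674; evidence = 0.11674+0.195·0.847 = 0.28190; posterior = 0.414.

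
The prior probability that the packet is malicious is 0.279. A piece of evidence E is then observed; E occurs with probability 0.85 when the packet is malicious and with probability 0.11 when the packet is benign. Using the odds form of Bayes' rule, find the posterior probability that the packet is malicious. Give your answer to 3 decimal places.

Prior odds = 0.279/(1−0.279) = 0.38696.
Likelihood ratio for E = 0.85/0.11 = 7.7273.
Posterior odds = prior odds × LR = 2.9902.
Posterior probability = odds/(1+odds) = 2.9902/3.9902 = 0.749.

Posterior probability ≈ 0.749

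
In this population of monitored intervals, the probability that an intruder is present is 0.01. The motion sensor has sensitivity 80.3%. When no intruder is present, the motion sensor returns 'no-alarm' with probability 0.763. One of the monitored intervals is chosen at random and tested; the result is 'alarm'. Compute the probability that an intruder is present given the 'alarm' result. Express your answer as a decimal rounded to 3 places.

Let H be the event that an intruder is present. P(H) = 0.01, so P(¬H) = 0.99. With E the 'alarm' result, P(E|H) = 0.803 and P(E|¬H) = 0.237.
P(E) = 0.803·0.01 + 0.237·0.99 = 0.0080300 + 0.23463 = 0.24266.
By Bayes' theorem, P(H|E) = 0.0080300 / 0.24266 = 0.033.

P(H | E) ≈ 0.033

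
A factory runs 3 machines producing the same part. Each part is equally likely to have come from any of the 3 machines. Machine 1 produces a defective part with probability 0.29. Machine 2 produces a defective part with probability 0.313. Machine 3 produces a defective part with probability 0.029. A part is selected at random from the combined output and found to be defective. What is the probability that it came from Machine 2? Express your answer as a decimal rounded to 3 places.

Posterior probability ≈ 0.495

Tabulate prior·likelihood by source: [1] prior 0.333333, lik 0.29, product 0.09667; [2] prior 0.333333, lik 0.313, product 0.1043; [3] prior 0.333333, lik 0.029, product 0.009667.
Normalizing constant = 0.21067; the posterior for Machine 2 is its product over the sum, 0.1043/0.21067 = 0.495.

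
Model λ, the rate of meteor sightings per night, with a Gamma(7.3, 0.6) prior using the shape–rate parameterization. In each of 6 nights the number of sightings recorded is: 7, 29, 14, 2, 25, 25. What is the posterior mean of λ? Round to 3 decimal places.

Total count ∑xᵢ = 102 over n = 6 nights.
Gamma is conjugate to the Poisson likelihood: posterior is Gamma(shape = 7.3+102 = 109.3, rate = 0.6+6 = 6.6).
E[λ | data] = 109.3/6.6 = 16.561.

Posterior mean ≈ 16.561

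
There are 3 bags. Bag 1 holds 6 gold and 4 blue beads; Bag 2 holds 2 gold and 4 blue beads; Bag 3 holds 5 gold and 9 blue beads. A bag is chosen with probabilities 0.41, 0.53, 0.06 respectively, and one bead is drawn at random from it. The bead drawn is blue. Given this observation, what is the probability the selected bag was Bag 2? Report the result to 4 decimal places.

P(blue|Bag 1) = 0.4; P(blue|Bag 2) = 0.6667; P(blue|Bag 3) = 0.6429.
Prior × likelihood for each source: 0.41·0.4=0.1640, 0.53·0.6667=0.3533, 0.06·0.6429=0.03857. Summing gives P(blue) = 0.55590.
P(Bag 2 | blue) = 0.3533 / 0.55590 = 0.6356.

Posterior probability ≈ 0.6356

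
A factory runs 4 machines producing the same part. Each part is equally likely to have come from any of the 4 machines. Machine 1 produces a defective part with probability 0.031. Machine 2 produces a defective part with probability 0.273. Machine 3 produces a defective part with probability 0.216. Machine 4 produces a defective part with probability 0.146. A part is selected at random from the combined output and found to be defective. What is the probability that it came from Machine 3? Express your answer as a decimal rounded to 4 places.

Tabulate prior·likelihood by source: [1] prior 0.25, lik 0.031, product 0.007750; [2] prior 0.25, lik 0.273, product 0.06825; [3] prior 0.25, lik 0.216, product 0.05400; [4] prior 0.25, lik 0.146, product 0.03650.
Normalizing constant = 0.16650; the posterior for Machine 3 is its product over the sum, 0.05400/0.16650 = 0.3243.

Posterior probability ≈ 0.3243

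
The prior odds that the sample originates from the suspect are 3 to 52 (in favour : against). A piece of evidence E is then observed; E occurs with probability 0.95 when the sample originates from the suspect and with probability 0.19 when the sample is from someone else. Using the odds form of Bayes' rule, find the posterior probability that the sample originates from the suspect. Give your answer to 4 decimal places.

Posterior probability ≈ 0.2239

Prior odds = 3/52 = 0.057692.
Likelihood ratio for E = 0.95/0.19 = 5.0000.
Posterior odds = prior odds × LR = 0.28846.
Posterior probability = odds/(1+odds) = 0.28846/1.2885 = 0.2239.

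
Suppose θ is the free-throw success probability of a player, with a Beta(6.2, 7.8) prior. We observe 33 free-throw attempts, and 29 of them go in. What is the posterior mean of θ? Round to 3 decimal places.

Posterior mean ≈ 0.749

The binomial likelihood is conjugate to the Beta prior: with 29 successes and 4 failures, the posterior is Beta(6.2+29, 7.8+4) = Beta(35.2, 11.8).
E[θ | data] = 35.2/(35.2+11.8) = 0.749.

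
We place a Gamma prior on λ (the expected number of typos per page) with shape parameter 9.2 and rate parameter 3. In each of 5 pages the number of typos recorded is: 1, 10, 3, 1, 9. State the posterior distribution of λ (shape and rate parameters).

Total count ∑xᵢ = 24 over n = 5 pages.
Gamma is conjugate to the Poisson likelihood: posterior is Gamma(shape = 9.2+24 = 33.2, rate = 3+5 = 8).

Posterior: Gamma(shape=33.2, rate=8)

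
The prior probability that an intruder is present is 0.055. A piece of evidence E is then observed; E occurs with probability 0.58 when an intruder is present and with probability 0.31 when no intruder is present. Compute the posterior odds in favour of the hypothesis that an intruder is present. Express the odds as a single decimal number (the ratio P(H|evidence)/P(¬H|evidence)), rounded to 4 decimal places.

Prior odds = 0.055/(1−0.055) = 0.058201. In log-odds, ln(0.058201) = -2.8439.
Add log likelihood ratio: ln(1.8710) = 0.62646.
Posterior log-odds = -2.2174, so posterior odds = exp(-2.2174) = 0.10889.

Posterior odds ≈ 0.1089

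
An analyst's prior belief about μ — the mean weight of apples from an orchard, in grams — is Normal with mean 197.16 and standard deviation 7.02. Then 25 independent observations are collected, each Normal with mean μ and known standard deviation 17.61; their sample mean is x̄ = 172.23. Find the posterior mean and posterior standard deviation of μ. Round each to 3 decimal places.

Posterior mean ≈ 177.243; posterior SD ≈ 3.148

Prior precision 1/τ₀² = 1/7.02² = 0.0202920; data precision n/σ² = 25/17.61² = 0.0806160.
Posterior precision = 0.0202920 + 0.0806160 = 0.100908, giving posterior SD = 1/√0.100908 = 3.148.
Posterior mean = (0.0202920·197.16 + 0.0806160·172.23) / 0.100908 = 177.243.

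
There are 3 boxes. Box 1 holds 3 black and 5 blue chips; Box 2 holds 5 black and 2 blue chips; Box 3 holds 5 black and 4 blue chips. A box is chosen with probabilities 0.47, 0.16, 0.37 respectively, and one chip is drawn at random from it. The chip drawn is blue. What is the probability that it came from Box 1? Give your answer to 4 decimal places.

Posterior probability ≈ 0.5829

Tabulate prior·likelihood by source: [1] prior 0.47, lik 0.625, product 0.2937; [2] prior 0.16, lik 0.2857, product 0.04571; [3] prior 0.37, lik 0.4444, product 0.1644.
Normalizing constant = 0.50391; the posterior for Box 1 is its product over the sum, 0.2937/0.50391 = 0.5829.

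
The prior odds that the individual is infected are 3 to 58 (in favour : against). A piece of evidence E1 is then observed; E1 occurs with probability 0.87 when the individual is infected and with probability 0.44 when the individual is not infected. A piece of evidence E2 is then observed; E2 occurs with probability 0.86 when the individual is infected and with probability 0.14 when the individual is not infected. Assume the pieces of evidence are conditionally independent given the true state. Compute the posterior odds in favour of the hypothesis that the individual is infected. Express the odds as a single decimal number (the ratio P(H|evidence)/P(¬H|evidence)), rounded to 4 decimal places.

Posterior odds ≈ 0.6282

Prior odds = 3/58 = 0.051724. In log-odds, ln(0.051724) = -2.9618.
Add log likelihood ratios: ln(1.9773) + ln(6.1429) = 2.4970.
Posterior log-odds = -0.46482, so posterior odds = exp(-0.46482) = 0.62825.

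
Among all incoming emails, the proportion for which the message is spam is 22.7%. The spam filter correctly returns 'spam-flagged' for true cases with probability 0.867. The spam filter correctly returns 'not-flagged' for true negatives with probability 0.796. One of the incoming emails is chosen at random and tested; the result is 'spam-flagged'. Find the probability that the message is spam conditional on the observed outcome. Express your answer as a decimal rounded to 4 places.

Let H be the event that the message is spam. P(H) = 0.227, so P(¬H) = 0.773. With E the 'spam-flagged' result, P(E|H) = 0.867 and P(E|¬H) = 0.204.
P(E) = 0.867·0.227 + 0.204·0.773 = 0.19681 + 0.15769 = 0.35450.
By Bayes' theorem, P(H|E) = 0.19681 / 0.35450 = 0.5552.

P(H | E) ≈ 0.5552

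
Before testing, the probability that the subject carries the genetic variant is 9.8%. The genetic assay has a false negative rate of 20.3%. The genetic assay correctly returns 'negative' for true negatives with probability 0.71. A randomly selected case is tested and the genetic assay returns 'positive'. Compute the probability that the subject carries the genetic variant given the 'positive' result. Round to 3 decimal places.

Write H for 'the subject carries the genetic variant'. Prior odds H:¬H = 0.098/0.902 = 0.10865. For the 'positive' outcome, the likelihood ratio is 0.797/0.29 = 2.7483.
Posterior odds = 0.10865 × 2.7483 = 0.29859, so P(H|E) = 0.29859/(1+0.29859) = 0.230.

P(H | E) ≈ 0.230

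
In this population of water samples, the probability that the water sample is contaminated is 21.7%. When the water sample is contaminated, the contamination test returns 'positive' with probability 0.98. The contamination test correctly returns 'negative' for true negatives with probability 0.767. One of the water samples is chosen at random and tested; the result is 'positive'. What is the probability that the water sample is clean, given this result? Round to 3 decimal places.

P(¬H | E) ≈ 0.462

Let H be the event that the water sample is contaminated. P(H) = 0.217, so P(¬H) = 0.783. With E the 'positive' result, P(E|H) = 0.98 and P(E|¬H) = 0.233.
P(E) = 0.98·0.217 + 0.233·0.783 = 0.21266 + 0.18244 = 0.39510.
By Bayes' theorem, P(H|E) = 0.21266 / 0.39510 = 0.538. Hence P(¬H|E) = 1 − 0.538 = 0.462.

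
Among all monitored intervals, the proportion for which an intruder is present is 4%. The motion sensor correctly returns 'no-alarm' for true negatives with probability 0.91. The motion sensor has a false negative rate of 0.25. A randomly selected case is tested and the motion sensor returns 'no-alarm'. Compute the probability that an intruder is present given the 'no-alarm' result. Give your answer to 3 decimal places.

P(H | E) ≈ 0.011

Write H for 'an intruder is present'. Prior odds H:¬H = 0.04/0.96 = 0.041667. For the 'no-alarm' outcome, the likelihood ratio is 0.25/0.91 = 0.27473.
Posterior odds = 0.041667 × 0.27473 = 0.011447, so P(H|E) = 0.011447/(1+0.011447) = 0.011.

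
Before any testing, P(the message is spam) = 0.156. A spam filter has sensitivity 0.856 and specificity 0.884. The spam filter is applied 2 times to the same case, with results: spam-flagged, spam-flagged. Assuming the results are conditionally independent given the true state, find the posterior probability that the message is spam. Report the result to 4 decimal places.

With H the event that the message is spam, the joint likelihood of the observed sequence is P(data|H) = 0.856·0.856 = 0.73274 and P(data|¬H) = 0.116·0.116 = 0.013456.
Bayes: P(H|data) = 0.156·0.73274 / (0.156·0.73274 + 0.844·0.013456) = 0.11431/0.12566 = 0.9096.

Posterior P(H) ≈ 0.9096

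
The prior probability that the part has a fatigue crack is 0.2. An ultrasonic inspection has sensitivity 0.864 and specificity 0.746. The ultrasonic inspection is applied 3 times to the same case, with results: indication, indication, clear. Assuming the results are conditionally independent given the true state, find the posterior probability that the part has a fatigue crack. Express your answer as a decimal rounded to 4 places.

Let H be the event that the part has a fatigue crack; start with P(H) = 0.2. P('indication'|H) = 0.864, P('indication'|¬H) = 0.254.
Update on result 1 ('indication'): P(H) ← 0.864·0.2000 / (0.864·0.2000 + 0.254·0.8000) = 0.17280/0.37600 = 0.4596.
Update on result 2 ('indication'): P(H) ← 0.864·0.4596 / (0.864·0.4596 + 0.254·0.5404) = 0.39707/0.53434 = 0.7431.
Update on result 3 ('clear'): P(H) ← 0.136·0.7431 / (0.136·0.7431 + 0.746·0.2569) = 0.10106/0.29270 = 0.3453.

Posterior P(H) ≈ 0.3453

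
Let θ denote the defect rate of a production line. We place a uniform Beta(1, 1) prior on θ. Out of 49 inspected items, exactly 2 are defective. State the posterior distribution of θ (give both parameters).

Posterior: Beta(3, 48)

The binomial likelihood is conjugate to the Beta prior: with 2 successes and 47 failures, the posterior is Beta(1+2, 1+47) = Beta(3, 48).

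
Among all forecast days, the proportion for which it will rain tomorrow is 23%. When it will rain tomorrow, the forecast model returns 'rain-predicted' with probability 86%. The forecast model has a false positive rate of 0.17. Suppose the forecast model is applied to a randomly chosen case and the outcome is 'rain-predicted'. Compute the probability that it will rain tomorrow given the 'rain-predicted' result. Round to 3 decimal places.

P(H | E) ≈ 0.602

Let H be the event that it will rain tomorrow. P(H) = 0.23, so P(¬H) = 0.77. With E the 'rain-predicted' result, P(E|H) = 0.86 and P(E|¬H) = 0.17.
P(E) = 0.86·0.23 + 0.17·0.77 = 0.19780 + 0.13090 = 0.32870.
By Bayes' theorem, P(H|E) = 0.19780 / 0.32870 = 0.602.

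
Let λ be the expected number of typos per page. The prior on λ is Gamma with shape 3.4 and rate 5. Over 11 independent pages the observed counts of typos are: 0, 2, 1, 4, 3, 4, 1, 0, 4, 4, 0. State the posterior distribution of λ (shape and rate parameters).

Total count ∑xᵢ = 23 over n = 11 pages.
Gamma is conjugate to the Poisson likelihood: posterior is Gamma(shape = 3.4+23 = 26.4, rate = 5+11 = 16).

Posterior: Gamma(shape=26.4, rate=16)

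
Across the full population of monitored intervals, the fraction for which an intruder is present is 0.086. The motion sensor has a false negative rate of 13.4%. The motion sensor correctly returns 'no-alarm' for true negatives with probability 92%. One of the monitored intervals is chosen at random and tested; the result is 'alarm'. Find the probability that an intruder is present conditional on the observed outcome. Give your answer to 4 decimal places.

Let H be the event that an intruder is present. P(H) = 0.086, so P(¬H) = 0.914. With E the 'alarm' result, P(E|H) = 0.866 and P(E|¬H) = 0.08.
P(E) = 0.866·0.086 + 0.08·0.914 = 0.074476 + 0.073120 = 0.14760.
By Bayes' theorem, P(H|E) = 0.074476 / 0.14760 = 0.5046.

P(H | E) ≈ 0.5046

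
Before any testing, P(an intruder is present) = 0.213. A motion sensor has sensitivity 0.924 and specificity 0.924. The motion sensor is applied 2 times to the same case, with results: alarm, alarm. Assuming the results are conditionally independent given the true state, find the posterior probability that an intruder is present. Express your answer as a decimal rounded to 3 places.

Let H be the event that an intruder is present; start with P(H) = 0.213. P('alarm'|H) = 0.924, P('alarm'|¬H) = 0.076.
Update on result 1 ('alarm'): P(H) ← 0.924·0.2130 / (0.924·0.2130 + 0.076·0.7870) = 0.19681/0.25662 = 0.7669.
Update on result 2 ('alarm'): P(H) ← 0.924·0.7669 / (0.924·0.7669 + 0.076·0.2331) = 0.70864/0.72635 = 0.9756.

Posterior P(H) ≈ 0.976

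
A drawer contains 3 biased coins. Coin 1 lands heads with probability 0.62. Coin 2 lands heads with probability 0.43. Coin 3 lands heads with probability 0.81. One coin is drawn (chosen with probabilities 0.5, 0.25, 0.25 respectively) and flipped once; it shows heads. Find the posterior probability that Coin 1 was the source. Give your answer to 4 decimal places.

Tabulate prior·likelihood by source: [1] prior 0.5, lik 0.62, product 0.3100; [2] prior 0.25, lik 0.43, product 0.1075; [3] prior 0.25, lik 0.81, product 0.2025.
Normalizing constant = 0.62000; the posterior for Coin 1 is its product over the sum, 0.3100/0.62000 = 0.5000.

Posterior probability ≈ 0.5000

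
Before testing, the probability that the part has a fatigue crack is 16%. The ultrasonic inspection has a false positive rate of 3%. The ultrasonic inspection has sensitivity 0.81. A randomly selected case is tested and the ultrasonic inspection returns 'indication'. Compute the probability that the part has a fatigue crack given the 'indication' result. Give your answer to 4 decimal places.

Write H for 'the part has a fatigue crack'. Prior odds H:¬H = 0.16/0.84 = 0.19048. For the 'indication' outcome, the likelihood ratio is 0.81/0.03 = 27.000.
Posterior odds = 0.19048 × 27.000 = 5.1429, so P(H|E) = 5.1429/(1+5.1429) = 0.8372.

P(H | E) ≈ 0.8372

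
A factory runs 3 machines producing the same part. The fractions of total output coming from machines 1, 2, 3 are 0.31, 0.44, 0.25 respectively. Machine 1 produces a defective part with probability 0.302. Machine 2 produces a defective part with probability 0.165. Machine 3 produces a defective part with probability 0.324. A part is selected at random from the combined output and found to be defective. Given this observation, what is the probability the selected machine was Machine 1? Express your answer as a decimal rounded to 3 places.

Tabulate prior·likelihood by source: [1] prior 0.31, lik 0.302, product 0.09362; [2] prior 0.44, lik 0.165, product 0.07260; [3] prior 0.25, lik 0.324, product 0.08100.
Normalizing constant = 0.24722; the posterior for Machine 1 is its product over the sum, 0.09362/0.24722 = 0.379.

Posterior probability ≈ 0.379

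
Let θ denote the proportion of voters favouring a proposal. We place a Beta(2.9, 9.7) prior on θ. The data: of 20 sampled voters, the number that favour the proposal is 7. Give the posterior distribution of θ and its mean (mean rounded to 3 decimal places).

Posterior: Beta(9.9, 22.7); mean ≈ 0.304

Observing 7 successes and 13 failures updates Beta(2.9, 9.7) by adding the success and failure counts to the two shape parameters: α = 2.9+7 = 9.9, β = 9.7+13 = 22.7.
Posterior mean = α/(α+β) = 9.9/32.6 = 0.304.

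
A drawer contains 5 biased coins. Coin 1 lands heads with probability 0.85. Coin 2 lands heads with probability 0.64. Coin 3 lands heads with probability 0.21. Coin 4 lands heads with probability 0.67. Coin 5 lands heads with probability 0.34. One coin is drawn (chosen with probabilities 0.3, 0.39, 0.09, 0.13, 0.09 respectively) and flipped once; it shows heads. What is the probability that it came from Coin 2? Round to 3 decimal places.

Posterior probability ≈ 0.389

Tabulate prior·likelihood by source: [1] prior 0.3, lik 0.85, product 0.2550; [2] prior 0.39, lik 0.64, product 0.2496; [3] prior 0.09, lik 0.21, product 0.01890; [4] prior 0.13, lik 0.67, product 0.08710; [5] prior 0.09, lik 0.34, product 0.03060.
Normalizing constant = 0.64120; the posterior for Coin 2 is its product over the sum, 0.2496/0.64120 = 0.389.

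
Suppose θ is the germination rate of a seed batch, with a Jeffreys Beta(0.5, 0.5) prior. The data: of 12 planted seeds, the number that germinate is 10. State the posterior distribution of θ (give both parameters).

Observing 10 successes and 2 failures updates Beta(0.5, 0.5) by adding the success and failure counts to the two shape parameters: α = 0.5+10 = 10.5, β = 0.5+2 = 2.5.

Posterior: Beta(10.5, 2.5)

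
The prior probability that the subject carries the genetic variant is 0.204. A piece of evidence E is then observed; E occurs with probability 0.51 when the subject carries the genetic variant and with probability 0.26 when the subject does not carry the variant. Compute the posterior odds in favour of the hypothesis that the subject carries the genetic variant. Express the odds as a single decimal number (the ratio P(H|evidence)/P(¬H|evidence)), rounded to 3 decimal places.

Prior odds = 0.204/(1−0.204) = 0.25628. In log-odds, ln(0.25628) = -1.3615.
Add log likelihood ratio: ln(1.9615) = 0.67373.
Posterior log-odds = -0.68775, so posterior odds = exp(-0.68775) = 0.50271.

Posterior odds ≈ 0.503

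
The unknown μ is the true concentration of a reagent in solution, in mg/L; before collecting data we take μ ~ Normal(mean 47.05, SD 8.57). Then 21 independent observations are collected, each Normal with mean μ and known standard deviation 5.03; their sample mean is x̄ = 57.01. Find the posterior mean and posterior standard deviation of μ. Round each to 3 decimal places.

Posterior mean ≈ 56.849; posterior SD ≈ 1.089

Prior precision 1/τ₀² = 1/8.57² = 0.0136156; data precision n/σ² = 21/5.03² = 0.830010.
Posterior precision = 0.0136156 + 0.830010 = 0.843626, giving posterior SD = 1/√0.843626 = 1.089.
Posterior mean = (0.0136156·47.05 + 0.830010·57.01) / 0.843626 = 56.849.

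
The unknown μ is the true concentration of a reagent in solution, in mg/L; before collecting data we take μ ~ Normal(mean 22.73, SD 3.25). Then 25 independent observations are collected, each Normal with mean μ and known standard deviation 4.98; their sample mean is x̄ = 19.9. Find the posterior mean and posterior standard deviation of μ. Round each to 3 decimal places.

Prior precision 1/τ₀² = 1/3.25² = 0.0946746; data precision n/σ² = 25/4.98² = 1.00805.
Posterior precision = 0.0946746 + 1.00805 = 1.10272, giving posterior SD = 1/√1.10272 = 0.952.
Posterior mean = (0.0946746·22.73 + 1.00805·19.9) / 1.10272 = 20.143.

Posterior mean ≈ 20.143; posterior SD ≈ 0.952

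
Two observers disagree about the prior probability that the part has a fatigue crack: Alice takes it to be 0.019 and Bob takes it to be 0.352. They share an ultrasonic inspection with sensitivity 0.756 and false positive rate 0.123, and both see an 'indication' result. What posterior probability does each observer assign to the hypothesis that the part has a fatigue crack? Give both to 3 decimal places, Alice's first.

The likelihood ratio for an 'indication' result is 0.756/0.123 = 6.1463.
Alice: prior odds 0.019/0.981 = 0.019368; posterior odds 0.11904; posterior probability 0.106.
Bob: prior odds 0.352/0.648 = 0.54321; posterior odds 3.3388; posterior probability 0.770.

Alice: 0.106; Bob: 0.770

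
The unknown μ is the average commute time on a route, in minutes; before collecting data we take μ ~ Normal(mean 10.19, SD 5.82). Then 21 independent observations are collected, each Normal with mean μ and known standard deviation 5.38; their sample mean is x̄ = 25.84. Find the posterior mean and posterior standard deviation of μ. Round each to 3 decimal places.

Prior precision 1/τ₀² = 1/5.82² = 0.0295226; data precision n/σ² = 21/5.38² = 0.725529.
Posterior precision = 0.0295226 + 0.725529 = 0.755052, giving posterior SD = 1/√0.755052 = 1.151.
Posterior mean = (0.0295226·10.19 + 0.725529·25.84) / 0.755052 = 25.228.

Posterior mean ≈ 25.228; posterior SD ≈ 1.151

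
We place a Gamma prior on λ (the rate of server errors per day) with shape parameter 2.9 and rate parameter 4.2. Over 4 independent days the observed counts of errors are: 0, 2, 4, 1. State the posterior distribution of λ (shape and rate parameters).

Posterior: Gamma(shape=9.9, rate=8.2)

Total count ∑xᵢ = 7 over n = 4 days.
Gamma is conjugate to the Poisson likelihood: posterior is Gamma(shape = 2.9+7 = 9.9, rate = 4.2+4 = 8.2).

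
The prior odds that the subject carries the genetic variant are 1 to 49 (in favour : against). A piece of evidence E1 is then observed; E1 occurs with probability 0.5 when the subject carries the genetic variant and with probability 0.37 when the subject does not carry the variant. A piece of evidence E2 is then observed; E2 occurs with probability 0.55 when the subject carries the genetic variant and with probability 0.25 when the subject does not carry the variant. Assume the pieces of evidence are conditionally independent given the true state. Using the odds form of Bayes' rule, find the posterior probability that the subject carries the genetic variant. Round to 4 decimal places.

Posterior probability ≈ 0.0572

Prior odds = 1/49 = 0.020408.
Likelihood ratio for E1 = 0.5/0.37 = 1.3514.
Likelihood ratio for E2 = 0.55/0.25 = 2.2000.
Posterior odds = prior odds × LR₁ × LR₂ = 0.060673.
Posterior probability = odds/(1+odds) = 0.060673/1.0607 = 0.0572.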